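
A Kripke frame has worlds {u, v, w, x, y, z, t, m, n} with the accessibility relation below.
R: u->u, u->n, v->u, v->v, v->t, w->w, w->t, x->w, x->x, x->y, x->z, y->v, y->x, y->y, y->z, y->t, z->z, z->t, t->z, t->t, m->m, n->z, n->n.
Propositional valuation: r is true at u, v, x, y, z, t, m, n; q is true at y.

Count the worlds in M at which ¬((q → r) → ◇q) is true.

Recall that ◇ψ holds at a world iff ψ holds at some accessible world.
Let φ = ¬((q → r) → ◇q). Evaluate φ at each world:
  u (successors {u, n}): φ is true.
  v (successors {u, v, t}): φ is true.
  w (successors {w, t}): φ is true.
  x (successors {w, x, y, z}): φ is false.
  y (successors {v, x, y, z, t}): φ is false.
  z (successors {z, t}): φ is true.
  t (successors {z, t}): φ is true.
  m (successors {m}): φ is true.
  n (successors {z, n}): φ is true.
For instance, at x:
  At x: (q → r) → ◇q is true, so ¬((q → r) → ◇q) is false.
    At x: q → r is true, ◇q is true, so (q → r) → ◇q is true.
      At x: ◇q requires q at some successor in {w, x, y, z}.
        q holds at y, so ◇q is true at x.
Satisfying worlds: {u, v, w, z, t, m, n}

7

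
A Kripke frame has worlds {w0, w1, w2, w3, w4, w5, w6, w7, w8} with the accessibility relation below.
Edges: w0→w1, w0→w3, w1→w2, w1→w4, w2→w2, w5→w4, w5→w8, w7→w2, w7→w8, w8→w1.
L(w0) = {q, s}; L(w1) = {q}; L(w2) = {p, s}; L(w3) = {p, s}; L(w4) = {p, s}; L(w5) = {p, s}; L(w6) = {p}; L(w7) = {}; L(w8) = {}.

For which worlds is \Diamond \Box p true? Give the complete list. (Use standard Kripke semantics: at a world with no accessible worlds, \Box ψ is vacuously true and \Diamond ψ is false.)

Recall that \Box ψ holds at a world iff ψ holds at every accessible world, and \Diamond ψ holds iff ψ holds at some accessible world.
Let φ = \Diamond \Box p. Evaluate φ at each world:
  w0 (successors {w1, w3}): φ is true.
  w1 (successors {w2, w4}): φ is true.
  w2 (successors {w2}): φ is true.
  w3 (successors ∅): φ is false.
  w4 (successors ∅): φ is false.
  w5 (successors {w4, w8}): φ is true.
  w6 (successors ∅): φ is false.
  w7 (successors {w2, w8}): φ is true.
  w8 (successors {w1}): φ is true.
For instance, at w1:
  At w1: \Diamond \Box p requires \Box p at some successor in {w2, w4}.
    \Box p holds at w2, so \Diamond \Box p is true at w1.
      At w2: \Box p requires p at every successor {w2}.
        At w2: p is true.
      So \Box p is true at w2.
Satisfying worlds: {w0, w1, w2, w5, w7, w8}

w0, w1, w2, w5, w7, w8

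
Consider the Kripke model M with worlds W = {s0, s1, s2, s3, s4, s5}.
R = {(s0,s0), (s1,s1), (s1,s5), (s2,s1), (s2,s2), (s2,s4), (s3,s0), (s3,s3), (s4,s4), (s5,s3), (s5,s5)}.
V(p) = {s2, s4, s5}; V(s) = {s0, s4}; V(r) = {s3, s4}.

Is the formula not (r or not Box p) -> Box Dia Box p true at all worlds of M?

Yes

Recall that Box ψ holds at a world iff ψ holds at every accessible world, and Dia ψ holds iff ψ holds at some accessible world.
Let φ = not (r or not Box p) -> Box Dia Box p. Evaluate φ at each world:
  s0 (successors {s0}): φ is true.
  s1 (successors {s1, s5}): φ is true.
  s2 (successors {s1, s2, s4}): φ is true.
  s3 (successors {s0, s3}): φ is true.
  s4 (successors {s4}): φ is true.
  s5 (successors {s3, s5}): φ is true.
For instance, at s1:
  At s1: not (r or not Box p) is false, Box Dia Box p is false, so not (r or not Box p) -> Box Dia Box p is true.
    At s1: r or not Box p is true, so not (r or not Box p) is false.
      At s1: r is false, not Box p is true, so r or not Box p is true.
    At s1: Box Dia Box p requires Dia Box p at every successor {s1, s5}.
      Dia Box p fails at s1, so Box Dia Box p is false at s1.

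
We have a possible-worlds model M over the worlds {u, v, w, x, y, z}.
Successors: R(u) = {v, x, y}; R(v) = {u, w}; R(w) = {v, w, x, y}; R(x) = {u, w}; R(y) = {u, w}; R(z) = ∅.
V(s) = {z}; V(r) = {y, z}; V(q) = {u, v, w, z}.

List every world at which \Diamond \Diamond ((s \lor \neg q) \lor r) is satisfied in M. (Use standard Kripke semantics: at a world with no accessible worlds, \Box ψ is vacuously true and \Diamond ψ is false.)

Let φ = \Diamond \Diamond ((s \lor \neg q) \lor r). Evaluate φ at each world:
  u (successors {v, x, y}): φ is false.
  v (successors {u, w}): φ is true.
  w (successors {v, w, x, y}): φ is true.
  x (successors {u, w}): φ is true.
  y (successors {u, w}): φ is true.
  z (successors ∅): φ is false.
For instance, at w:
  At w: \Diamond \Diamond ((s \lor \neg q) \lor r) requires \Diamond ((s \lor \neg q) \lor r) at some successor in {v, w, x, y}.
    \Diamond ((s \lor \neg q) \lor r) holds at w, so \Diamond \Diamond ((s \lor \neg q) \lor r) is true at w.
      At w: \Diamond ((s \lor \neg q) \lor r) requires (s \lor \neg q) \lor r at some successor in {v, w, x, y}.
        (s \lor \neg q) \lor r holds at x, so \Diamond ((s \lor \neg q) \lor r) is true at w.
Satisfying worlds: {v, w, x, y}

v, w, x, y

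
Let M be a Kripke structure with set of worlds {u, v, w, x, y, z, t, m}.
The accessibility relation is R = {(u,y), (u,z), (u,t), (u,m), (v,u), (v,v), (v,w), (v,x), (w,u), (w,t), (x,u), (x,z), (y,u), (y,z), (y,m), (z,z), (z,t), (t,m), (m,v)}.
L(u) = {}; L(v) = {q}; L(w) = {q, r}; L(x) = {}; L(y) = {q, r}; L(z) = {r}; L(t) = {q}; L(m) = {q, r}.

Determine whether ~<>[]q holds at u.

At u: <>[]q is true, so ~<>[]q is false.
  At u: <>[]q requires []q at some successor in {y, z, t, m}.
    []q holds at t, so <>[]q is true at u.
      At t: []q requires q at every successor {m}.
        At m: q is true.
      So []q is true at t.

No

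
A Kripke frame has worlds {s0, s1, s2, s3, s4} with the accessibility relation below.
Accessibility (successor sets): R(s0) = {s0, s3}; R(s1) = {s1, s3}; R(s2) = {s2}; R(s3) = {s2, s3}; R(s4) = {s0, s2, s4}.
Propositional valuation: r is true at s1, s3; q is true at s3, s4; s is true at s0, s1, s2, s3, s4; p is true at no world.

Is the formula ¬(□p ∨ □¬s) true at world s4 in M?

At s4: □p ∨ □¬s is false, so ¬(□p ∨ □¬s) is true.
  At s4: □p is false, □¬s is false, so □p ∨ □¬s is false.
    At s4: □p requires p at every successor {s0, s2, s4}.
      p fails at s0, so □p is false at s4.
    At s4: □¬s requires ¬s at every successor {s0, s2, s4}.
      ¬s fails at s0, so □¬s is false at s4.

Yes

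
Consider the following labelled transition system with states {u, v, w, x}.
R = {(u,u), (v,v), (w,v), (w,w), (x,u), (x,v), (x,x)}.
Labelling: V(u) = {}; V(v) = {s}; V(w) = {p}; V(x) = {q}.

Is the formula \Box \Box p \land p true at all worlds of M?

No

Let φ = \Box \Box p \land p. Evaluate φ at each world:
  u (successors {u}): φ is false.
  v (successors {v}): φ is false.
  w (successors {v, w}): φ is false.
  x (successors {u, v, x}): φ is false.
Detail at u (counterexample):
  At u: \Box \Box p is false, p is false, so \Box \Box p \land p is false.
    At u: \Box \Box p requires \Box p at every successor {u}.
      \Box p fails at u, so \Box \Box p is false at u.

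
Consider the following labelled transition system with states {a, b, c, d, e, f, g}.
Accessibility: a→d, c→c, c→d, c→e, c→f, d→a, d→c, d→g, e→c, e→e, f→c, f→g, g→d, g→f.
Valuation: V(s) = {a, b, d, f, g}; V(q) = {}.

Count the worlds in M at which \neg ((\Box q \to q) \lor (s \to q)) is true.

Let φ = \neg ((\Box q \to q) \lor (s \to q)). Evaluate φ at each world:
  a (successors {d}): φ is false.
  b (successors ∅): φ is true.
  c (successors {c, d, e, f}): φ is false.
  d (successors {a, c, g}): φ is false.
  e (successors {c, e}): φ is false.
  f (successors {c, g}): φ is false.
  g (successors {d, f}): φ is false.
For instance, at g:
  At g: (\Box q \to q) \lor (s \to q) is true, so \neg ((\Box q \to q) \lor (s \to q)) is false.
    At g: \Box q \to q is true, s \to q is false, so (\Box q \to q) \lor (s \to q) is true.
      At g: \Box q is false, q is false, so \Box q \to q is true.
Satisfying worlds: {b}

1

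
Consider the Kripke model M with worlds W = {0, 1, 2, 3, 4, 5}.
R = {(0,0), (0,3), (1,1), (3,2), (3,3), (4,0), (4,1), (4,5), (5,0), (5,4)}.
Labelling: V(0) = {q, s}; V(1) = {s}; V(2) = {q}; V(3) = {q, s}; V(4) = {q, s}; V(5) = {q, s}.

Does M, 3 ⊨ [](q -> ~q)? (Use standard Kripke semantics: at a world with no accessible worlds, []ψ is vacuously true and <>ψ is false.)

At 3: [](q -> ~q) requires q -> ~q at every successor {2, 3}.
  q -> ~q fails at 2, so [](q -> ~q) is false at 3.

No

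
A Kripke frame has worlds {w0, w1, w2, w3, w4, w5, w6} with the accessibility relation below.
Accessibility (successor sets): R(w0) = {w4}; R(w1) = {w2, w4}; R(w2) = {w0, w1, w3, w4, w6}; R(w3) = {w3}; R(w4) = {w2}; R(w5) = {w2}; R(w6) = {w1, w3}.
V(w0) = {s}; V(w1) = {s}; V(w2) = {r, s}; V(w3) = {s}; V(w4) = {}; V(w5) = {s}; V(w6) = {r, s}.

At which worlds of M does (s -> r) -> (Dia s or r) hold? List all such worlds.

w0, w1, w2, w3, w4, w5, w6

Let φ = (s -> r) -> (Dia s or r). Evaluate φ at each world:
  w0 (successors {w4}): φ is true.
  w1 (successors {w2, w4}): φ is true.
  w2 (successors {w0, w1, w3, w4, w6}): φ is true.
  w3 (successors {w3}): φ is true.
  w4 (successors {w2}): φ is true.
  w5 (successors {w2}): φ is true.
  w6 (successors {w1, w3}): φ is true.
For instance, at w4:
  At w4: s -> r is true, Dia s or r is true, so (s -> r) -> (Dia s or r) is true.
    At w4: Dia s is true, r is false, so Dia s or r is true.
      At w4: Dia s requires s at some successor in {w2}.
        s holds at w2, so Dia s is true at w4.
Satisfying worlds: {w0, w1, w2, w3, w4, w5, w6}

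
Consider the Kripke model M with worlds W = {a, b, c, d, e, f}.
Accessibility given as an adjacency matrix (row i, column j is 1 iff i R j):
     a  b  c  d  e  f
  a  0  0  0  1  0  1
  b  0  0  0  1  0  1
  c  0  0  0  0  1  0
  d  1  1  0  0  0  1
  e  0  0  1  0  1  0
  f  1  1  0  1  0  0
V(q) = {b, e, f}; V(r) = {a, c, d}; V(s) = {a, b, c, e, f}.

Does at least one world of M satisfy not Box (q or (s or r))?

No

Let φ = not Box (q or (s or r)). Evaluate φ at each world:
  a (successors {d, f}): φ is false.
  b (successors {d, f}): φ is false.
  c (successors {e}): φ is false.
  d (successors {a, b, f}): φ is false.
  e (successors {c, e}): φ is false.
  f (successors {a, b, d}): φ is false.
For instance, at c:
  At c: Box (q or (s or r)) is true, so not Box (q or (s or r)) is false.
    At c: Box (q or (s or r)) requires q or (s or r) at every successor {e}.
      At e: q or (s or r) is true.
    So Box (q or (s or r)) is true at c.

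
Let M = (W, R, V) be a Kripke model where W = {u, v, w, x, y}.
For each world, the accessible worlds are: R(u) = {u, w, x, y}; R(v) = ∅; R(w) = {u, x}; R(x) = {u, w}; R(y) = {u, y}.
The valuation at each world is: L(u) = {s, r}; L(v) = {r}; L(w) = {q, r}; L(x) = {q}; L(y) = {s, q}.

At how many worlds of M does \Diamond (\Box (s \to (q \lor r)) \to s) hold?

Recall that \Box ψ holds at a world iff ψ holds at every accessible world, and \Diamond ψ holds iff ψ holds at some accessible world.
Let φ = \Diamond (\Box (s \to (q \lor r)) \to s). Evaluate φ at each world:
  u (successors {u, w, x, y}): φ is true.
  v (successors ∅): φ is false.
  w (successors {u, x}): φ is true.
  x (successors {u, w}): φ is true.
  y (successors {u, y}): φ is true.
For instance, at x:
  At x: \Diamond (\Box (s \to (q \lor r)) \to s) requires \Box (s \to (q \lor r)) \to s at some successor in {u, w}.
    \Box (s \to (q \lor r)) \to s holds at u, so \Diamond (\Box (s \to (q \lor r)) \to s) is true at x.
      At u: \Box (s \to (q \lor r)) is true, s is true, so \Box (s \to (q \lor r)) \to s is true.
Satisfying worlds: {u, w, x, y}

4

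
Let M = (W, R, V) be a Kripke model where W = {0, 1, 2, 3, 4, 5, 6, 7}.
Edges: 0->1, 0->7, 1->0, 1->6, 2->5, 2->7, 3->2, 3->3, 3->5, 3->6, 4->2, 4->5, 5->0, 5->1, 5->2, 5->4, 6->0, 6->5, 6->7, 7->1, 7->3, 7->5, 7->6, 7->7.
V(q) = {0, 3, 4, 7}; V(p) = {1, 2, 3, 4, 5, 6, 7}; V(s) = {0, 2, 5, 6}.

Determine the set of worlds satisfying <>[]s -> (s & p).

1, 2, 3, 4, 5, 6

Recall that []ψ holds at a world iff ψ holds at every accessible world, and <>ψ holds iff ψ holds at some accessible world.
Let φ = <>[]s -> (s & p). Evaluate φ at each world:
  0 (successors {1, 7}): φ is false.
  1 (successors {0, 6}): φ is true.
  2 (successors {5, 7}): φ is true.
  3 (successors {2, 3, 5, 6}): φ is true.
  4 (successors {2, 5}): φ is true.
  5 (successors {0, 1, 2, 4}): φ is true.
  6 (successors {0, 5, 7}): φ is true.
  7 (successors {1, 3, 5, 6, 7}): φ is false.
For instance, at 2:
  At 2: <>[]s is false, s & p is true, so <>[]s -> (s & p) is true.
    At 2: <>[]s requires []s at some successor in {5, 7}.
      At 5: []s is false.
      At 7: []s is false.
    So <>[]s is false at 2.
Satisfying worlds: {1, 2, 3, 4, 5, 6}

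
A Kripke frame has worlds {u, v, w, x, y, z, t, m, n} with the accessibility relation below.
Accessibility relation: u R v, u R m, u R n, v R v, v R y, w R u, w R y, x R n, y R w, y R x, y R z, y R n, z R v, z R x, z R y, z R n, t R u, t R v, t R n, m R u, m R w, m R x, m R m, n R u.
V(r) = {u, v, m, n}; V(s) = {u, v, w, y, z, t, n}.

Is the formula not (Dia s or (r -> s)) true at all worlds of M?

No

Let φ = not (Dia s or (r -> s)). Evaluate φ at each world:
  u (successors {v, m, n}): φ is false.
  v (successors {v, y}): φ is false.
  w (successors {u, y}): φ is false.
  x (successors {n}): φ is false.
  y (successors {w, x, z, n}): φ is false.
  z (successors {v, x, y, n}): φ is false.
  t (successors {u, v, n}): φ is false.
  m (successors {u, w, x, m}): φ is false.
  n (successors {u}): φ is false.
Detail at u (counterexample):
  At u: Dia s or (r -> s) is true, so not (Dia s or (r -> s)) is false.
    At u: Dia s is true, r -> s is true, so Dia s or (r -> s) is true.
      At u: Dia s requires s at some successor in {v, m, n}.
        s holds at v, so Dia s is true at u.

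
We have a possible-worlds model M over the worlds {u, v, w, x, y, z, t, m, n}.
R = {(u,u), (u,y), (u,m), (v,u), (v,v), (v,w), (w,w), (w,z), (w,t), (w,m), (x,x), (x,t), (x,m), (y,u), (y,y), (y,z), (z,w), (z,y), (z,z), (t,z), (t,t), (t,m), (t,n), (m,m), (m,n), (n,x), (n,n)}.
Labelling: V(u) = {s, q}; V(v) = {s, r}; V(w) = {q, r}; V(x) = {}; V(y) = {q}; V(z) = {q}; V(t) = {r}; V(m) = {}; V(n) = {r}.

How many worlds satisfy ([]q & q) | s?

4

Let φ = ([]q & q) | s. Evaluate φ at each world:
  u (successors {u, y, m}): φ is true.
  v (successors {u, v, w}): φ is true.
  w (successors {w, z, t, m}): φ is false.
  x (successors {x, t, m}): φ is false.
  y (successors {u, y, z}): φ is true.
  z (successors {w, y, z}): φ is true.
  t (successors {z, t, m, n}): φ is false.
  m (successors {m, n}): φ is false.
  n (successors {x, n}): φ is false.
For instance, at v:
  At v: []q & q is false, s is true, so ([]q & q) | s is true.
    At v: []q is false, q is false, so []q & q is false.
      At v: []q requires q at every successor {u, v, w}.
        q fails at v, so []q is false at v.
Satisfying worlds: {u, v, y, z}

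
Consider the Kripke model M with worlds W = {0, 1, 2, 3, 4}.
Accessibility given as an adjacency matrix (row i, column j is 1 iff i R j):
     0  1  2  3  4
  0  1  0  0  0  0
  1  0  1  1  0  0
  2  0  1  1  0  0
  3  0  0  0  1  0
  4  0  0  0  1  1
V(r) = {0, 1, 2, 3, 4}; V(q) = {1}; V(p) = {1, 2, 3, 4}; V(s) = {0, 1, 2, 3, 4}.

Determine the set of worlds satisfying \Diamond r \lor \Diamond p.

Let φ = \Diamond r \lor \Diamond p. Evaluate φ at each world:
  0 (successors {0}): φ is true.
  1 (successors {1, 2}): φ is true.
  2 (successors {1, 2}): φ is true.
  3 (successors {3}): φ is true.
  4 (successors {3, 4}): φ is true.
For instance, at 3:
  At 3: \Diamond r is true, \Diamond p is true, so \Diamond r \lor \Diamond p is true.
    At 3: \Diamond r requires r at some successor in {3}.
      r holds at 3, so \Diamond r is true at 3.
    At 3: \Diamond p requires p at some successor in {3}.
      p holds at 3, so \Diamond p is true at 3.
Satisfying worlds: {0, 1, 2, 3, 4}

0, 1, 2, 3, 4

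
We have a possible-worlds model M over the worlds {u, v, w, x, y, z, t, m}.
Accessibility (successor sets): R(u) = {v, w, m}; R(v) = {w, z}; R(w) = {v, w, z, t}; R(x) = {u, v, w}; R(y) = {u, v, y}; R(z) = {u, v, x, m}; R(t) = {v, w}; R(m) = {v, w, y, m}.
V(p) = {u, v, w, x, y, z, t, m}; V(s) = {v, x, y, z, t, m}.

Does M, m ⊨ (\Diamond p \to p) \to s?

Yes

Recall that \Diamond ψ holds at a world iff ψ holds at some accessible world.
At m: \Diamond p \to p is true, s is true, so (\Diamond p \to p) \to s is true.
  At m: \Diamond p is true, p is true, so \Diamond p \to p is true.
    At m: \Diamond p requires p at some successor in {v, w, y, m}.
      p holds at v, so \Diamond p is true at m.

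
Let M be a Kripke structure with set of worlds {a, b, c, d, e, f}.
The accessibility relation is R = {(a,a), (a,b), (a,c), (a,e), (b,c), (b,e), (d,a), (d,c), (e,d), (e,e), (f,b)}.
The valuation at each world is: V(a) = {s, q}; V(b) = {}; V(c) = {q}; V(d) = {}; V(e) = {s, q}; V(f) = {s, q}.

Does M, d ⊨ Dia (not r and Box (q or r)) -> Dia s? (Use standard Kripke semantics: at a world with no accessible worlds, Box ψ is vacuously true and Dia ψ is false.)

At d: Dia (not r and Box (q or r)) is true, Dia s is true, so Dia (not r and Box (q or r)) -> Dia s is true.
  At d: Dia (not r and Box (q or r)) requires not r and Box (q or r) at some successor in {a, c}.
    not r and Box (q or r) holds at c, so Dia (not r and Box (q or r)) is true at d.
      At c: not r is true, Box (q or r) is true, so not r and Box (q or r) is true.
  At d: Dia s requires s at some successor in {a, c}.
    s holds at a, so Dia s is true at d.

Yes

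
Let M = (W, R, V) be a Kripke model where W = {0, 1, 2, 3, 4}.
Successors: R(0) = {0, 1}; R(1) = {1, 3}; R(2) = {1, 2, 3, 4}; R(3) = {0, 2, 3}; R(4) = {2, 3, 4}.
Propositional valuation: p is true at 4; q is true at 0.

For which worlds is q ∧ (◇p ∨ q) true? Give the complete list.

Recall that ◇ψ holds at a world iff ψ holds at some accessible world.
Let φ = q ∧ (◇p ∨ q). Evaluate φ at each world:
  0 (successors {0, 1}): φ is true.
  1 (successors {1, 3}): φ is false.
  2 (successors {1, 2, 3, 4}): φ is false.
  3 (successors {0, 2, 3}): φ is false.
  4 (successors {2, 3, 4}): φ is false.
For instance, at 3:
  At 3: q is false, ◇p ∨ q is false, so q ∧ (◇p ∨ q) is false.
    At 3: ◇p is false, q is false, so ◇p ∨ q is false.
      At 3: ◇p requires p at some successor in {0, 2, 3}.
        At 0: p is false.
        At 2: p is false.
        At 3: p is false.
      So ◇p is false at 3.
Satisfying worlds: {0}

0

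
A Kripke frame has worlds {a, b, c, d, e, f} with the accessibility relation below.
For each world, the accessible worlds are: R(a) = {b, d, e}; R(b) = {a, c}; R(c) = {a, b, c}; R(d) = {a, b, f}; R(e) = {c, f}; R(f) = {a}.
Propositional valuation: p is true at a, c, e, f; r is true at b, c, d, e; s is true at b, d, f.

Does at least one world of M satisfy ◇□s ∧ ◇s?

Recall that □ψ holds at a world iff ψ holds at every accessible world, and ◇ψ holds iff ψ holds at some accessible world.
Let φ = ◇□s ∧ ◇s. Evaluate φ at each world:
  a (successors {b, d, e}): φ is false.
  b (successors {a, c}): φ is false.
  c (successors {a, b, c}): φ is false.
  d (successors {a, b, f}): φ is false.
  e (successors {c, f}): φ is false.
  f (successors {a}): φ is false.
For instance, at c:
  At c: ◇□s is false, ◇s is true, so ◇□s ∧ ◇s is false.
    At c: ◇□s requires □s at some successor in {a, b, c}.
      At a: □s is false.
      At b: □s is false.
      At c: □s is false.
    So ◇□s is false at c.
    At c: ◇s requires s at some successor in {a, b, c}.
      s holds at b, so ◇s is true at c.

No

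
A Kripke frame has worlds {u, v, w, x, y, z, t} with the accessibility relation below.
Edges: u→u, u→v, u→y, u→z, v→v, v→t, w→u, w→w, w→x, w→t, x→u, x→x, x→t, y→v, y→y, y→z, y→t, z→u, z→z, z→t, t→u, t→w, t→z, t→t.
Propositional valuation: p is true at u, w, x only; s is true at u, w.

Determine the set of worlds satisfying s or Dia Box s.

Recall that Box ψ holds at a world iff ψ holds at every accessible world, and Dia ψ holds iff ψ holds at some accessible world.
Let φ = s or Dia Box s. Evaluate φ at each world:
  u (successors {u, v, y, z}): φ is true.
  v (successors {v, t}): φ is false.
  w (successors {u, w, x, t}): φ is true.
  x (successors {u, x, t}): φ is false.
  y (successors {v, y, z, t}): φ is false.
  z (successors {u, z, t}): φ is false.
  t (successors {u, w, z, t}): φ is false.
For instance, at v:
  At v: s is false, Dia Box s is false, so s or Dia Box s is false.
    At v: Dia Box s requires Box s at some successor in {v, t}.
      At v: Box s is false.
      At t: Box s is false.
    So Dia Box s is false at v.
Satisfying worlds: {u, w}

u, w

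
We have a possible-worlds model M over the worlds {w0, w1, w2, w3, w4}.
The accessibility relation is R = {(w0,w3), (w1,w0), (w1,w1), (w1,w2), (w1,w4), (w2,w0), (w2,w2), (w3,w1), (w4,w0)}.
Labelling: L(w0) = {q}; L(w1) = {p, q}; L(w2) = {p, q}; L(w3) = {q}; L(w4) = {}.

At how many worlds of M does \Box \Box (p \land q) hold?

Let φ = \Box \Box (p \land q). Evaluate φ at each world:
  w0 (successors {w3}): φ is true.
  w1 (successors {w0, w1, w2, w4}): φ is false.
  w2 (successors {w0, w2}): φ is false.
  w3 (successors {w1}): φ is false.
  w4 (successors {w0}): φ is false.
For instance, at w2:
  At w2: \Box \Box (p \land q) requires \Box (p \land q) at every successor {w0, w2}.
    \Box (p \land q) fails at w0, so \Box \Box (p \land q) is false at w2.
      At w0: \Box (p \land q) requires p \land q at every successor {w3}.
        p \land q fails at w3, so \Box (p \land q) is false at w0.
Satisfying worlds: {w0}

1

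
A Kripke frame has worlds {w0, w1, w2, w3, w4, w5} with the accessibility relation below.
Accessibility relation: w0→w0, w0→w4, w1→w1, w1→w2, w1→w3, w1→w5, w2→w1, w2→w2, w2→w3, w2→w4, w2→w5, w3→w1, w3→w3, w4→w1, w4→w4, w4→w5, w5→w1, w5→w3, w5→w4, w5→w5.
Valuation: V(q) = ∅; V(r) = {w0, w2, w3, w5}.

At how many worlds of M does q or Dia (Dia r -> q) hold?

Recall that Dia ψ holds at a world iff ψ holds at some accessible world.
Let φ = q or Dia (Dia r -> q). Evaluate φ at each world:
  w0 (successors {w0, w4}): φ is false.
  w1 (successors {w1, w2, w3, w5}): φ is false.
  w2 (successors {w1, w2, w3, w4, w5}): φ is false.
  w3 (successors {w1, w3}): φ is false.
  w4 (successors {w1, w4, w5}): φ is false.
  w5 (successors {w1, w3, w4, w5}): φ is false.
For instance, at w4:
  At w4: q is false, Dia (Dia r -> q) is false, so q or Dia (Dia r -> q) is false.
    At w4: Dia (Dia r -> q) requires Dia r -> q at some successor in {w1, w4, w5}.
      At w1: Dia r -> q is false.
      At w4: Dia r -> q is false.
      At w5: Dia r -> q is false.
    So Dia (Dia r -> q) is false at w4.
Satisfying worlds: none.

0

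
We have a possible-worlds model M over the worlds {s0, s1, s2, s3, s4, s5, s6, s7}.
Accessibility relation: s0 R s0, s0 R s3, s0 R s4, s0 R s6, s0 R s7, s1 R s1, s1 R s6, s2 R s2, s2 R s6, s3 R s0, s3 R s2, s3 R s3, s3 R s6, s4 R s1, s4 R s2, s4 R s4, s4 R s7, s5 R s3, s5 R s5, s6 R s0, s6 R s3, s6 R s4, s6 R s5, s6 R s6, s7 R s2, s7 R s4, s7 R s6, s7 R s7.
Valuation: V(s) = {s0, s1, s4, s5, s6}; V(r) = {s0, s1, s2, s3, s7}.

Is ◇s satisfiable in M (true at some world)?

Yes

Let φ = ◇s. Evaluate φ at each world:
  s0 (successors {s0, s3, s4, s6, s7}): φ is true.
  s1 (successors {s1, s6}): φ is true.
  s2 (successors {s2, s6}): φ is true.
  s3 (successors {s0, s2, s3, s6}): φ is true.
  s4 (successors {s1, s2, s4, s7}): φ is true.
  s5 (successors {s3, s5}): φ is true.
  s6 (successors {s0, s3, s4, s5, s6}): φ is true.
  s7 (successors {s2, s4, s6, s7}): φ is true.
Detail at s0 (witness):
  At s0: ◇s requires s at some successor in {s0, s3, s4, s6, s7}.
    s holds at s0, so ◇s is true at s0.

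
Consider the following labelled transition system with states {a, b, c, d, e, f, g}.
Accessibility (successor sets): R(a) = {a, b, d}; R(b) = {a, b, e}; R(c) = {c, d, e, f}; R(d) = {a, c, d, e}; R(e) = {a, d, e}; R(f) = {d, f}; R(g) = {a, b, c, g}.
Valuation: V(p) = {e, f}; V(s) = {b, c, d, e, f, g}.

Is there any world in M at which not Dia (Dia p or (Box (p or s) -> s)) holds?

Let φ = not Dia (Dia p or (Box (p or s) -> s)). Evaluate φ at each world:
  a (successors {a, b, d}): φ is false.
  b (successors {a, b, e}): φ is false.
  c (successors {c, d, e, f}): φ is false.
  d (successors {a, c, d, e}): φ is false.
  e (successors {a, d, e}): φ is false.
  f (successors {d, f}): φ is false.
  g (successors {a, b, c, g}): φ is false.
For instance, at e:
  At e: Dia (Dia p or (Box (p or s) -> s)) is true, so not Dia (Dia p or (Box (p or s) -> s)) is false.
    At e: Dia (Dia p or (Box (p or s) -> s)) requires Dia p or (Box (p or s) -> s) at some successor in {a, d, e}.
      Dia p or (Box (p or s) -> s) holds at a, so Dia (Dia p or (Box (p or s) -> s)) is true at e.

No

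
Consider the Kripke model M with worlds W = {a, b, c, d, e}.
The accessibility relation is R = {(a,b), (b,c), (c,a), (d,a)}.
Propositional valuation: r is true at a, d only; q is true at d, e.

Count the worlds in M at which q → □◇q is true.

4

Let φ = q → □◇q. Evaluate φ at each world:
  a (successors {b}): φ is true.
  b (successors {c}): φ is true.
  c (successors {a}): φ is true.
  d (successors {a}): φ is false.
  e (successors ∅): φ is true.
For instance, at c:
  At c: q is false, □◇q is false, so q → □◇q is true.
    At c: □◇q requires ◇q at every successor {a}.
      ◇q fails at a, so □◇q is false at c.
Satisfying worlds: {a, b, c, e}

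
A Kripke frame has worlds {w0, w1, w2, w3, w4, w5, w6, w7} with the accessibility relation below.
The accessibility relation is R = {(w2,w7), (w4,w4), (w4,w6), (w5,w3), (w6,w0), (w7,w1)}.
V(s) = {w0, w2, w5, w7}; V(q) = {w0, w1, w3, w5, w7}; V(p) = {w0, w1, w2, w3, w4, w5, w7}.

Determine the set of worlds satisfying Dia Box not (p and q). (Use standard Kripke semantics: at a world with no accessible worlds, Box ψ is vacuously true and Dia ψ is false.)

w4, w5, w6, w7

Let φ = Dia Box not (p and q). Evaluate φ at each world:
  w0 (successors ∅): φ is false.
  w1 (successors ∅): φ is false.
  w2 (successors {w7}): φ is false.
  w3 (successors ∅): φ is false.
  w4 (successors {w4, w6}): φ is true.
  w5 (successors {w3}): φ is true.
  w6 (successors {w0}): φ is true.
  w7 (successors {w1}): φ is true.
For instance, at w6:
  At w6: Dia Box not (p and q) requires Box not (p and q) at some successor in {w0}.
    Box not (p and q) holds at w0, so Dia Box not (p and q) is true at w6.
      At w0: no accessible worlds, so Box not (p and q) holds vacuously.
Satisfying worlds: {w4, w5, w6, w7}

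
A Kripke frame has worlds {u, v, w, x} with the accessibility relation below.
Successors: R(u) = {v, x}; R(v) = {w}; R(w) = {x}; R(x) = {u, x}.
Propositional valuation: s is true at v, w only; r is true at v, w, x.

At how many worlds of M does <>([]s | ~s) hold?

Let φ = <>([]s | ~s). Evaluate φ at each world:
  u (successors {v, x}): φ is true.
  v (successors {w}): φ is false.
  w (successors {x}): φ is true.
  x (successors {u, x}): φ is true.
For instance, at x:
  At x: <>([]s | ~s) requires []s | ~s at some successor in {u, x}.
    []s | ~s holds at u, so <>([]s | ~s) is true at x.
      At u: []s is false, ~s is true, so []s | ~s is true.
Satisfying worlds: {u, w, x}

3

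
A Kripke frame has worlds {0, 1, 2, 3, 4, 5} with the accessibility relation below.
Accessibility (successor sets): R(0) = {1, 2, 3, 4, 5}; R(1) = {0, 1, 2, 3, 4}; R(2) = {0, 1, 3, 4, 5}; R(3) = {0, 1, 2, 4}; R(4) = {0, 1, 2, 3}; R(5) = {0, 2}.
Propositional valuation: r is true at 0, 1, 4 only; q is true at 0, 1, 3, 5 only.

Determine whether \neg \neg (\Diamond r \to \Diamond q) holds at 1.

Recall that \Diamond ψ holds at a world iff ψ holds at some accessible world.
At 1: \neg (\Diamond r \to \Diamond q) is false, so \neg \neg (\Diamond r \to \Diamond q) is true.
  At 1: \Diamond r \to \Diamond q is true, so \neg (\Diamond r \to \Diamond q) is false.
    At 1: \Diamond r is true, \Diamond q is true, so \Diamond r \to \Diamond q is true.
      At 1: \Diamond r requires r at some successor in {0, 1, 2, 3, 4}.
        r holds at 0, so \Diamond r is true at 1.
      At 1: \Diamond q requires q at some successor in {0, 1, 2, 3, 4}.
        q holds at 0, so \Diamond q is true at 1.

Yes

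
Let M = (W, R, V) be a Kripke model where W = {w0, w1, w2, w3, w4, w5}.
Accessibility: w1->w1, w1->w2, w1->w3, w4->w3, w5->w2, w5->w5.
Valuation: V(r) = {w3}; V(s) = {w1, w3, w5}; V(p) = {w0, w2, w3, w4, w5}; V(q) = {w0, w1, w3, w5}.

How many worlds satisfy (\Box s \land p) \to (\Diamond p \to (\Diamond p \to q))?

5

Let φ = (\Box s \land p) \to (\Diamond p \to (\Diamond p \to q)). Evaluate φ at each world:
  w0 (successors ∅): φ is true.
  w1 (successors {w1, w2, w3}): φ is true.
  w2 (successors ∅): φ is true.
  w3 (successors ∅): φ is true.
  w4 (successors {w3}): φ is false.
  w5 (successors {w2, w5}): φ is true.
For instance, at w5:
  At w5: \Box s \land p is false, \Diamond p \to (\Diamond p \to q) is true, so (\Box s \land p) \to (\Diamond p \to (\Diamond p \to q)) is true.
    At w5: \Box s is false, p is true, so \Box s \land p is false.
      At w5: \Box s requires s at every successor {w2, w5}.
        s fails at w2, so \Box s is false at w5.
    At w5: \Diamond p is true, \Diamond p \to q is true, so \Diamond p \to (\Diamond p \to q) is true.
      At w5: \Diamond p requires p at some successor in {w2, w5}.
        p holds at w2, so \Diamond p is true at w5.
      At w5: \Diamond p is true, q is true, so \Diamond p \to q is true.
Satisfying worlds: {w0, w1, w2, w3, w5}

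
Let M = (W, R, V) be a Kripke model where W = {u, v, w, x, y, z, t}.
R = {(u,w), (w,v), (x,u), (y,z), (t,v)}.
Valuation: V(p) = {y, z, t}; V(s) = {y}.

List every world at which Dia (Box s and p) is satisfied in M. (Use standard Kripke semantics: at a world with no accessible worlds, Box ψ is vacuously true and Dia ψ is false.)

y

Recall that Box ψ holds at a world iff ψ holds at every accessible world, and Dia ψ holds iff ψ holds at some accessible world.
Let φ = Dia (Box s and p). Evaluate φ at each world:
  u (successors {w}): φ is false.
  v (successors ∅): φ is false.
  w (successors {v}): φ is false.
  x (successors {u}): φ is false.
  y (successors {z}): φ is true.
  z (successors ∅): φ is false.
  t (successors {v}): φ is false.
For instance, at u:
  At u: Dia (Box s and p) requires Box s and p at some successor in {w}.
    At w: Box s and p is false.
  So Dia (Box s and p) is false at u.
Satisfying worlds: {y}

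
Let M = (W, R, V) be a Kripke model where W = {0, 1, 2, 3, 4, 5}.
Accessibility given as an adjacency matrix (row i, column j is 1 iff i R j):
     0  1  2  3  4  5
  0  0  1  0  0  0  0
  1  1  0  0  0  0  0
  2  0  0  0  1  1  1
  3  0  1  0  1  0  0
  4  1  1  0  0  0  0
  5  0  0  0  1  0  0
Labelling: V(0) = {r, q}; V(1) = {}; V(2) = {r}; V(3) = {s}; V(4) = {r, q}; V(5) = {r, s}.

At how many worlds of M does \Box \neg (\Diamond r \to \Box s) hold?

Let φ = \Box \neg (\Diamond r \to \Box s). Evaluate φ at each world:
  0 (successors {1}): φ is true.
  1 (successors {0}): φ is false.
  2 (successors {3, 4, 5}): φ is false.
  3 (successors {1, 3}): φ is false.
  4 (successors {0, 1}): φ is false.
  5 (successors {3}): φ is false.
For instance, at 2:
  At 2: \Box \neg (\Diamond r \to \Box s) requires \neg (\Diamond r \to \Box s) at every successor {3, 4, 5}.
    \neg (\Diamond r \to \Box s) fails at 3, so \Box \neg (\Diamond r \to \Box s) is false at 2.
      At 3: \Diamond r \to \Box s is true, so \neg (\Diamond r \to \Box s) is false.
Satisfying worlds: {0}

1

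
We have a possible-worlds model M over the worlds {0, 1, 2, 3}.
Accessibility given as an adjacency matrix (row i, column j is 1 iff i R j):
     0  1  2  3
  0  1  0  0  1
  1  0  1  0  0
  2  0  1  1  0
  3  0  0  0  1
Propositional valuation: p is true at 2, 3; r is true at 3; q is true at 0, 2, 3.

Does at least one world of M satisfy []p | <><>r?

Let φ = []p | <><>r. Evaluate φ at each world:
  0 (successors {0, 3}): φ is true.
  1 (successors {1}): φ is false.
  2 (successors {1, 2}): φ is false.
  3 (successors {3}): φ is true.
Detail at 0 (witness):
  At 0: []p is false, <><>r is true, so []p | <><>r is true.
    At 0: []p requires p at every successor {0, 3}.
      p fails at 0, so []p is false at 0.
    At 0: <><>r requires <>r at some successor in {0, 3}.
      <>r holds at 0, so <><>r is true at 0.

Yes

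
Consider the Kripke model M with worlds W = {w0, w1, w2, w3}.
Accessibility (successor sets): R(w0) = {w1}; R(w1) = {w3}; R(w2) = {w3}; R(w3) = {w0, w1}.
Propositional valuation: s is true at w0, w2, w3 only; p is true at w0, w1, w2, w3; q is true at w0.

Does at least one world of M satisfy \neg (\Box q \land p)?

Let φ = \neg (\Box q \land p). Evaluate φ at each world:
  w0 (successors {w1}): φ is true.
  w1 (successors {w3}): φ is true.
  w2 (successors {w3}): φ is true.
  w3 (successors {w0, w1}): φ is true.
Detail at w0 (witness):
  At w0: \Box q \land p is false, so \neg (\Box q \land p) is true.
    At w0: \Box q is false, p is true, so \Box q \land p is false.
      At w0: \Box q requires q at every successor {w1}.
        q fails at w1, so \Box q is false at w0.

Yes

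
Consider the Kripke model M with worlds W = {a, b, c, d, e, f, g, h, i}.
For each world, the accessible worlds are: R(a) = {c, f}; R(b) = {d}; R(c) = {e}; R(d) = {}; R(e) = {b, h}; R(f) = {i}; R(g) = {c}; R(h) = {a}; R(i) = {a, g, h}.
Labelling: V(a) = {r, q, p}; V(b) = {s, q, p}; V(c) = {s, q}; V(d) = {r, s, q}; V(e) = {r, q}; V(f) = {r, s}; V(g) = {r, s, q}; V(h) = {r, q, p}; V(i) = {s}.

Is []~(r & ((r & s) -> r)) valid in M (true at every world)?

Let φ = []~(r & ((r & s) -> r)). Evaluate φ at each world:
  a (successors {c, f}): φ is false.
  b (successors {d}): φ is false.
  c (successors {e}): φ is false.
  d (successors ∅): φ is true.
  e (successors {b, h}): φ is false.
  f (successors {i}): φ is true.
  g (successors {c}): φ is true.
  h (successors {a}): φ is false.
  i (successors {a, g, h}): φ is false.
Detail at a (counterexample):
  At a: []~(r & ((r & s) -> r)) requires ~(r & ((r & s) -> r)) at every successor {c, f}.
    ~(r & ((r & s) -> r)) fails at f, so []~(r & ((r & s) -> r)) is false at a.

No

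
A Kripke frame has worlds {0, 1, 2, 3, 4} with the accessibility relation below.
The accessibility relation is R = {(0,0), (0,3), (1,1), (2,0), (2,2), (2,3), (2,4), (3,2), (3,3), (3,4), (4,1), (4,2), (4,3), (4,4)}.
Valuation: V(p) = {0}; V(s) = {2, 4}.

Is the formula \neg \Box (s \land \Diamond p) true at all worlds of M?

Let φ = \neg \Box (s \land \Diamond p). Evaluate φ at each world:
  0 (successors {0, 3}): φ is true.
  1 (successors {1}): φ is true.
  2 (successors {0, 2, 3, 4}): φ is true.
  3 (successors {2, 3, 4}): φ is true.
  4 (successors {1, 2, 3, 4}): φ is true.
For instance, at 0:
  At 0: \Box (s \land \Diamond p) is false, so \neg \Box (s \land \Diamond p) is true.
    At 0: \Box (s \land \Diamond p) requires s \land \Diamond p at every successor {0, 3}.
      s \land \Diamond p fails at 0, so \Box (s \land \Diamond p) is false at 0.

Yes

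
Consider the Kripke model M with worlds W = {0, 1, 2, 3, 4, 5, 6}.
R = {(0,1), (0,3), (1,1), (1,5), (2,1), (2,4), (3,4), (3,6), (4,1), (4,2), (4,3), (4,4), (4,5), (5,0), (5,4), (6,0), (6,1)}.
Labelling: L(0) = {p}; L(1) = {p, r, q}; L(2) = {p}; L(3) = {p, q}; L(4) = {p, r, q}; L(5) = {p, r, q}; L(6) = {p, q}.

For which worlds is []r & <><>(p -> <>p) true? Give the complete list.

Let φ = []r & <><>(p -> <>p). Evaluate φ at each world:
  0 (successors {1, 3}): φ is false.
  1 (successors {1, 5}): φ is true.
  2 (successors {1, 4}): φ is true.
  3 (successors {4, 6}): φ is false.
  4 (successors {1, 2, 3, 4, 5}): φ is false.
  5 (successors {0, 4}): φ is false.
  6 (successors {0, 1}): φ is false.
For instance, at 1:
  At 1: []r is true, <><>(p -> <>p) is true, so []r & <><>(p -> <>p) is true.
    At 1: []r requires r at every successor {1, 5}.
      At 1: r is true.
      At 5: r is true.
    So []r is true at 1.
    At 1: <><>(p -> <>p) requires <>(p -> <>p) at some successor in {1, 5}.
      <>(p -> <>p) holds at 1, so <><>(p -> <>p) is true at 1.
Satisfying worlds: {1, 2}

1, 2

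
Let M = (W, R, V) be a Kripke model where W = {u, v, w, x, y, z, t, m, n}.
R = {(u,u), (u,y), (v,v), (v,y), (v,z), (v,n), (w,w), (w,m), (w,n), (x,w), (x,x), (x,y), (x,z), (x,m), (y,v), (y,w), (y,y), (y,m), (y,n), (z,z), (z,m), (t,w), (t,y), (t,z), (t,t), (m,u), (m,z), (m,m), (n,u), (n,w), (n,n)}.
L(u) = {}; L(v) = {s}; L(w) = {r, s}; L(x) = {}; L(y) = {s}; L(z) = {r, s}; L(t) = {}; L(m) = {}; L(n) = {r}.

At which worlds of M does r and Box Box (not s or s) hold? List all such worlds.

Recall that Box ψ holds at a world iff ψ holds at every accessible world, and Dia ψ holds iff ψ holds at some accessible world.
Let φ = r and Box Box (not s or s). Evaluate φ at each world:
  u (successors {u, y}): φ is false.
  v (successors {v, y, z, n}): φ is false.
  w (successors {w, m, n}): φ is true.
  x (successors {w, x, y, z, m}): φ is false.
  y (successors {v, w, y, m, n}): φ is false.
  z (successors {z, m}): φ is true.
  t (successors {w, y, z, t}): φ is false.
  m (successors {u, z, m}): φ is false.
  n (successors {u, w, n}): φ is true.
For instance, at n:
  At n: r is true, Box Box (not s or s) is true, so r and Box Box (not s or s) is true.
    At n: Box Box (not s or s) requires Box (not s or s) at every successor {u, w, n}.
      At u: Box (not s or s) is true.
      At w: Box (not s or s) is true.
      At n: Box (not s or s) is true.
    So Box Box (not s or s) is true at n.
Satisfying worlds: {w, z, n}

w, z, n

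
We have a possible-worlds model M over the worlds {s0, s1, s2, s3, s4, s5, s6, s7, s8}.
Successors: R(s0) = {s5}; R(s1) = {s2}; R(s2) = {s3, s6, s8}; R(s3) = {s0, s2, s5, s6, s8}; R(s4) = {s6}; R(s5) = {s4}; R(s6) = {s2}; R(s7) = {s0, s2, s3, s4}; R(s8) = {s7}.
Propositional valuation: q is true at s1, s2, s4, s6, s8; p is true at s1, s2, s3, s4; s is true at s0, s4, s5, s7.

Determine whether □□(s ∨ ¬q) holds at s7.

No

At s7: □□(s ∨ ¬q) requires □(s ∨ ¬q) at every successor {s0, s2, s3, s4}.
  □(s ∨ ¬q) fails at s2, so □□(s ∨ ¬q) is false at s7.
    At s2: □(s ∨ ¬q) requires s ∨ ¬q at every successor {s3, s6, s8}.
      s ∨ ¬q fails at s6, so □(s ∨ ¬q) is false at s2.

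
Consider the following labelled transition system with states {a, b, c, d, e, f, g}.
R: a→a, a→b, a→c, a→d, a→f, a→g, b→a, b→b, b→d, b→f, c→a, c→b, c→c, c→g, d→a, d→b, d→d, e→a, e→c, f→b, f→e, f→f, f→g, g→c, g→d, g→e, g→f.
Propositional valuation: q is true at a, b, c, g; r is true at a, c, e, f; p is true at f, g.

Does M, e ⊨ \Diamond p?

No

At e: \Diamond p requires p at some successor in {a, c}.
  At a: p is false.
  At c: p is false.
So \Diamond p is false at e.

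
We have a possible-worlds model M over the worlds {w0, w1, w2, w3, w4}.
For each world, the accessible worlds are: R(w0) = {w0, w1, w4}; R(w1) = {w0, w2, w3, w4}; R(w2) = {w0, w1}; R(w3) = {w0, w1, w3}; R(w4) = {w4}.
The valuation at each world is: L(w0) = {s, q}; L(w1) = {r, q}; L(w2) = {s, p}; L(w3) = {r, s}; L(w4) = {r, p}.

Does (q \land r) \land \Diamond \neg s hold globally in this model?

Recall that \Diamond ψ holds at a world iff ψ holds at some accessible world.
Let φ = (q \land r) \land \Diamond \neg s. Evaluate φ at each world:
  w0 (successors {w0, w1, w4}): φ is false.
  w1 (successors {w0, w2, w3, w4}): φ is true.
  w2 (successors {w0, w1}): φ is false.
  w3 (successors {w0, w1, w3}): φ is false.
  w4 (successors {w4}): φ is false.
Detail at w0 (counterexample):
  At w0: q \land r is false, \Diamond \neg s is true, so (q \land r) \land \Diamond \neg s is false.
    At w0: \Diamond \neg s requires \neg s at some successor in {w0, w1, w4}.
      \neg s holds at w1, so \Diamond \neg s is true at w0.

No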